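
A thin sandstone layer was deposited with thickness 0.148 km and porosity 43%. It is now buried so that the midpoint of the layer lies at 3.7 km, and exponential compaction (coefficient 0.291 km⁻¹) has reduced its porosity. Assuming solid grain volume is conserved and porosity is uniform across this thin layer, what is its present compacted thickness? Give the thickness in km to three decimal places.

0.099 km

Porosity at 3.7 km: phi = 0.43·exp(−0.291×3.7) = 0.1465
Solid-volume conservation: h(1−phi) = h₀(1−phi₀) ⇒ h = h₀·(1−phi₀)/(1−phi)
h = 0.148 × (1 − 0.43)/(1 − 0.1465) = 0.148 × 0.6678 = 0.0988 km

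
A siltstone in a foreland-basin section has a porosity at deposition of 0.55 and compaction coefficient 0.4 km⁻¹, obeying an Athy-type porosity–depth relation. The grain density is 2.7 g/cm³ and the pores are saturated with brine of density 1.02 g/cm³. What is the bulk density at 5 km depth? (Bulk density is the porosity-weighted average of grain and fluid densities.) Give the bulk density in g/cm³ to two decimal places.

2.57 g/cm³

Porosity at depth: φ = 0.55·exp(−0.4×5) = 0.55×0.1353 = 0.0744
Bulk density: ρ_b = (1−φ)ρ_g + φ·ρ_f = 0.9256×2.7 + 0.0744×1.02
       = 2.499 + 0.076 = 2.575 g/cm³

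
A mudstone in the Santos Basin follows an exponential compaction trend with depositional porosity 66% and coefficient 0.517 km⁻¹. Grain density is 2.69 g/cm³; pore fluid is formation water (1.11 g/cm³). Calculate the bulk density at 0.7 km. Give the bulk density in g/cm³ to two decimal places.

Porosity at depth: n = 0.66·exp(−0.517×0.7) = 0.66×0.6964 = 0.4596
Bulk density: ρ_b = (1−n)ρ_g + n·ρ_f = 0.5404×2.69 + 0.4596×1.11
       = 1.454 + 0.510 = 1.964 g/cm³

1.96 g/cm³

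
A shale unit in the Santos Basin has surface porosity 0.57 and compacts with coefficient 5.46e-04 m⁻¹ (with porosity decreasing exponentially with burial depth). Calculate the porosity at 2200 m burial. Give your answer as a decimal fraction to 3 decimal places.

Working in km (1 km = 1000 m; c in km⁻¹ = c in m⁻¹ × 1000):
φ = φ₀·exp(−c·d) = 0.57 × exp(−0.546 × 2.2) = 0.57 × exp(−1.201)
  = 0.57 × 0.3008 = 0.1715

0.171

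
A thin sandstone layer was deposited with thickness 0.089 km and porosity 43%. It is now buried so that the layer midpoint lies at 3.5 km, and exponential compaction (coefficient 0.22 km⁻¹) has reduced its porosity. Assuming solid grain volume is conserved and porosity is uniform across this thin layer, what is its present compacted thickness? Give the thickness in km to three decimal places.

Porosity at 3.5 km: φ = 0.43·exp(−0.22×3.5) = 0.1991
Solid-volume conservation: h(1−φ) = h₀(1−φ₀) ⇒ h = h₀·(1−φ₀)/(1−φ)
h = 0.089 × (1 − 0.43)/(1 − 0.1991) = 0.089 × 0.7117 = 0.0633 km

0.063 km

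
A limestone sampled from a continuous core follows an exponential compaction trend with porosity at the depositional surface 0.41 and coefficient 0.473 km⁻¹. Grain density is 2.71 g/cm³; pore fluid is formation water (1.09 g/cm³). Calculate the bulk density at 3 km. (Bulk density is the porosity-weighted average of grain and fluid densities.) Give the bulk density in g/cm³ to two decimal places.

2.55 g/cm³

Porosity at depth: phi = 0.41·exp(−0.473×3) = 0.41×0.2420 = 0.0992
Bulk density: ρ_b = (1−phi)ρ_g + phi·ρ_f = 0.9008×2.71 + 0.0992×1.09
       = 2.441 + 0.108 = 2.549 g/cm³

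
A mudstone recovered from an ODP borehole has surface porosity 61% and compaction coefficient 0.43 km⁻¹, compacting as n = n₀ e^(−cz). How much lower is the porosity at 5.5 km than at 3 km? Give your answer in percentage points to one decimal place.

n(3) = 0.61·e^(−0.43×3) = 0.1679
n(5.5) = 0.61·e^(−0.43×5.5) = 0.0573
Δn = 0.1679 − 0.0573 = 0.1106

11.1 percentage points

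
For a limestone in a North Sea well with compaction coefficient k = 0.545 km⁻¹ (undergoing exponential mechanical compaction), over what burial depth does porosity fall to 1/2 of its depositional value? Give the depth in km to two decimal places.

1.27 km

phi/phi₀ = 1/2 ⇒ exp(−k·d) = 1/2 ⇒ d = ln(2) / k
d = 0.6931 / 0.545 = 1.272 km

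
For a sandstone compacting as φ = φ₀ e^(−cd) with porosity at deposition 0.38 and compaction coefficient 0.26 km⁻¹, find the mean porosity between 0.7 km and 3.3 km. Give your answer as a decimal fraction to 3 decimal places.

⟨φ⟩ = (1/(d₂−d₁)) ∫ φ₀ e^(−cd) dd = φ₀·(e^(−c·d₁) − e^(−c·d₂)) / (c·(d₂−d₁))
e^(−0.26×0.7) = 0.8336; e^(−0.26×3.3) = 0.4240
⟨φ⟩ = 0.38 × (0.8336 − 0.4240) / (0.26 × 2.6) = 0.38 × 0.6059 = 0.2302

0.230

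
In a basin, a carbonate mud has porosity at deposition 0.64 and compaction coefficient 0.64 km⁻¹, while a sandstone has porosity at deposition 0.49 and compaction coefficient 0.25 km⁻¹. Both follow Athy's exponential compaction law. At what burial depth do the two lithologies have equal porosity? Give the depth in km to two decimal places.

0.68 km

Set phi₀ₐ e^(−kₐZ) = phi₀ᵦ e^(−kᵦZ) ⇒ ln(phi₀ₐ/phi₀ᵦ) = (kₐ − kᵦ)·Z
Z = ln(0.64/0.49) / (0.64 − 0.25) = 0.2671 / 0.39 = 0.685 km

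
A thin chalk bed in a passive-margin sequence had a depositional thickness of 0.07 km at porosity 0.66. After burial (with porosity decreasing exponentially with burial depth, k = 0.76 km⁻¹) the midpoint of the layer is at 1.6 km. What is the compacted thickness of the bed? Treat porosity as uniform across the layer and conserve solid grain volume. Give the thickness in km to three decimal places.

0.030 km

Porosity at 1.6 km: φ = 0.66·exp(−0.76×1.6) = 0.1956
Solid-volume conservation: h(1−φ) = h₀(1−φ₀) ⇒ h = h₀·(1−φ₀)/(1−φ)
h = 0.07 × (1 − 0.66)/(1 − 0.1956) = 0.07 × 0.4227 = 0.0296 km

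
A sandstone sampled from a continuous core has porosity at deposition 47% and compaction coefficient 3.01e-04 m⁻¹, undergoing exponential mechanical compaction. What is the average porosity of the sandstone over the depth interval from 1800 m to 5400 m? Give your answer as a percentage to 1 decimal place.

16.7%

Working in km (1 km = 1000 m; k in km⁻¹ = k in m⁻¹ × 1000):
⟨φ⟩ = (1/(d₂−d₁)) ∫ φ₀ e^(−kd) dd = φ₀·(e^(−k·d₁) − e^(−k·d₂)) / (k·(d₂−d₁))
e^(−0.301×1.8) = 0.5817; e^(−0.301×5.4) = 0.1968
⟨φ⟩ = 0.47 × (0.5817 − 0.1968) / (0.301 × 3.6) = 0.47 × 0.3552 = 0.1669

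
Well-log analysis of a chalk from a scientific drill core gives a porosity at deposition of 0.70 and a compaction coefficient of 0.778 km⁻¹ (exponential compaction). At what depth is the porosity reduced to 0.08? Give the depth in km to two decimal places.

2.79 km

Invert Athy's law: Z = ln(φ₀/φ) / β
Z = ln(0.7/0.08) / 0.778 = ln(8.75) / 0.778 = 2.1691 / 0.778 = 2.788 km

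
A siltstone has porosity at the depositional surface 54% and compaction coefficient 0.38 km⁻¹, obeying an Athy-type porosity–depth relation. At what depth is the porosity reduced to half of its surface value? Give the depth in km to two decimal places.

1.82 km

n/n₀ = 1/2 ⇒ exp(−c·d) = 1/2 ⇒ d = ln(2) / c
d = 0.6931 / 0.38 = 1.824 km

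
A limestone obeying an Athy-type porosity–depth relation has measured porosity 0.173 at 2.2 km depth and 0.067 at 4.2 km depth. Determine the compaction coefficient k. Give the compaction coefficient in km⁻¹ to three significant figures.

0.474 km⁻¹

Athy: phi(d) = phi₀ e^(−kd) ⇒ phi₁/phi₂ = e^{k(d₂−d₁)} ⇒ k = ln(phi₁/phi₂)/(d₂−d₁)
k = ln(0.173/0.067) / (4.2 − 2.2) = ln(2.582) / 2 = 0.9486 / 2 = 0.4743 km⁻¹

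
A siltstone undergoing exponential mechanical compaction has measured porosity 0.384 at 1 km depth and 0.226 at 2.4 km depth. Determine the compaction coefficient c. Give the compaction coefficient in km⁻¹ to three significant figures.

Athy: phi(d) = phi₀ e^(−cd) ⇒ phi₁/phi₂ = e^{c(d₂−d₁)} ⇒ c = ln(phi₁/phi₂)/(d₂−d₁)
c = ln(0.384/0.226) / (2.4 − 1) = ln(1.699) / 1.4 = 0.5301 / 1.4 = 0.3786 km⁻¹

0.379 km⁻¹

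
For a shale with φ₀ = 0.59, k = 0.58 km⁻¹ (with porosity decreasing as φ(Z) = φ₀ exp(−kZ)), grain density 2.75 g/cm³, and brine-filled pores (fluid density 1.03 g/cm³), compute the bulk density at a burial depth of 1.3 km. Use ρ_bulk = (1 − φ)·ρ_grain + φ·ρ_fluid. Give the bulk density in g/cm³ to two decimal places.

Porosity at depth: φ = 0.59·exp(−0.58×1.3) = 0.59×0.4705 = 0.2776
Bulk density: ρ_b = (1−φ)ρ_g + φ·ρ_f = 0.7224×2.75 + 0.2776×1.03
       = 1.987 + 0.286 = 2.273 g/cm³

2.27 g/cm³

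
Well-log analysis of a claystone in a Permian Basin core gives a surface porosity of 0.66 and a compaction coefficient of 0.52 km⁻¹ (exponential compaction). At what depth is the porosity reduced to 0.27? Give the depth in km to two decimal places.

1.72 km

Invert Athy's law: d = ln(n₀/n) / c
d = ln(0.66/0.27) / 0.52 = ln(2.444) / 0.52 = 0.8938 / 0.52 = 1.719 km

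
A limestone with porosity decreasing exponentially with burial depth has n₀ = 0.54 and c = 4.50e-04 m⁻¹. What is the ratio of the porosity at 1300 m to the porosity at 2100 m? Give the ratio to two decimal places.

1.43

Working in km (1 km = 1000 m; c in km⁻¹ = c in m⁻¹ × 1000):
n(d₁)/n(d₂) = e^(−c·d₁)/e^(−c·d₂) = e^{c(d₂−d₁)}
= exp(0.45 × 0.8) = exp(0.36) = 1.4333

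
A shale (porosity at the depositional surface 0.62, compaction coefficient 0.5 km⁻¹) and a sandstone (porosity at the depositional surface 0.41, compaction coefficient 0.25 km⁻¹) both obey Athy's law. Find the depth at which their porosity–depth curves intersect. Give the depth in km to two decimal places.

1.65 km

Set phi₀ₐ e^(−cₐd) = phi₀ᵦ e^(−cᵦd) ⇒ ln(phi₀ₐ/phi₀ᵦ) = (cₐ − cᵦ)·d
d = ln(0.62/0.41) / (0.5 − 0.25) = 0.4136 / 0.25 = 1.654 km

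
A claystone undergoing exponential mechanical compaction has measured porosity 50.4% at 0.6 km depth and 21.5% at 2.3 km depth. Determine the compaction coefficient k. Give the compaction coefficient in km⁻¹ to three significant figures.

Athy: φ(z) = φ₀ e^(−kz) ⇒ φ₁/φ₂ = e^{k(z₂−z₁)} ⇒ k = ln(φ₁/φ₂)/(z₂−z₁)
k = ln(0.504/0.215) / (2.3 − 0.6) = ln(2.344) / 1.7 = 0.8519 / 1.7 = 0.5011 km⁻¹

0.501 km⁻¹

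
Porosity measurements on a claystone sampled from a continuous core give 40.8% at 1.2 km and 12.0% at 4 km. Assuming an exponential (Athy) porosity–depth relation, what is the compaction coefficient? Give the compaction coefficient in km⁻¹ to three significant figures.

0.437 km⁻¹

Athy: phi(d) = phi₀ e^(−kd) ⇒ phi₁/phi₂ = e^{k(d₂−d₁)} ⇒ k = ln(phi₁/phi₂)/(d₂−d₁)
k = ln(0.408/0.12) / (4 − 1.2) = ln(3.4) / 2.8 = 1.2238 / 2.8 = 0.4371 km⁻¹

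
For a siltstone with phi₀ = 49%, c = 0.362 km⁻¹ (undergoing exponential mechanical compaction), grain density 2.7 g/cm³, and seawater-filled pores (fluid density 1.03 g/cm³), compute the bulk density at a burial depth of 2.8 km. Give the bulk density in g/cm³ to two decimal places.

Porosity at depth: phi = 0.49·exp(−0.362×2.8) = 0.49×0.3629 = 0.1778
Bulk density: ρ_b = (1−phi)ρ_g + phi·ρ_f = 0.8222×2.7 + 0.1778×1.03
       = 2.220 + 0.183 = 2.403 g/cm³

2.40 g/cm³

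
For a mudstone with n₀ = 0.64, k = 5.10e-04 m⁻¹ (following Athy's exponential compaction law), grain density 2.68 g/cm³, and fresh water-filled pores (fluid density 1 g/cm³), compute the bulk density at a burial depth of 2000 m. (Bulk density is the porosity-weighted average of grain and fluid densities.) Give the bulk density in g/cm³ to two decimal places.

2.29 g/cm³

Working in km (1 km = 1000 m; k in km⁻¹ = k in m⁻¹ × 1000):
Porosity at depth: n = 0.64·exp(−0.51×2) = 0.64×0.3606 = 0.2308
Bulk density: ρ_b = (1−n)ρ_g + n·ρ_f = 0.7692×2.68 + 0.2308×1
       = 2.062 + 0.231 = 2.292 g/cm³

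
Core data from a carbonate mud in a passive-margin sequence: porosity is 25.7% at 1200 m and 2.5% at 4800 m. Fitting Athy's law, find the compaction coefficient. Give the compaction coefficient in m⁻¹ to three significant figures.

0.000647 m⁻¹

Working in km (1 km = 1000 m; c in km⁻¹ = c in m⁻¹ × 1000):
Athy: φ(d) = φ₀ e^(−cd) ⇒ φ₁/φ₂ = e^{c(d₂−d₁)} ⇒ c = ln(φ₁/φ₂)/(d₂−d₁)
c = ln(0.257/0.025) / (4.8 − 1.2) = ln(10.28) / 3.6 = 2.3302 / 3.6 = 0.6473 km⁻¹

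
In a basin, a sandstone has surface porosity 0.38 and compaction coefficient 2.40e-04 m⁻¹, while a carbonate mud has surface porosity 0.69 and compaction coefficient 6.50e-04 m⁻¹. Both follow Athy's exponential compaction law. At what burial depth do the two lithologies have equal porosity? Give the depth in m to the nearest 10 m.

Working in km (1 km = 1000 m; c in km⁻¹ = c in m⁻¹ × 1000):
Set n₀ₐ e^(−cₐd) = n₀ᵦ e^(−cᵦd) ⇒ ln(n₀ₐ/n₀ᵦ) = (cₐ − cᵦ)·d
d = ln(0.38/0.69) / (0.24 − 0.65) = -0.5965 / -0.41 = 1.455 km

1450 m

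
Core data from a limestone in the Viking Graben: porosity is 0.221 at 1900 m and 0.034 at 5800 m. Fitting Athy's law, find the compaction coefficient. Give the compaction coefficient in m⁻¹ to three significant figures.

0.000480 m⁻¹

Working in km (1 km = 1000 m; c in km⁻¹ = c in m⁻¹ × 1000):
Athy: n(d) = n₀ e^(−cd) ⇒ n₁/n₂ = e^{c(d₂−d₁)} ⇒ c = ln(n₁/n₂)/(d₂−d₁)
c = ln(0.221/0.034) / (5.8 − 1.9) = ln(6.5) / 3.9 = 1.8718 / 3.9 = 0.4799 km⁻¹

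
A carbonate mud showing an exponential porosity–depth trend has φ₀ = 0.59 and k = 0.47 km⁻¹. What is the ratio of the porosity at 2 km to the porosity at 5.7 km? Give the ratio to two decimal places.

φ(Z₁)/φ(Z₂) = e^(−k·Z₁)/e^(−k·Z₂) = e^{k(Z₂−Z₁)}
= exp(0.47 × 3.7) = exp(1.739) = 5.6916

5.69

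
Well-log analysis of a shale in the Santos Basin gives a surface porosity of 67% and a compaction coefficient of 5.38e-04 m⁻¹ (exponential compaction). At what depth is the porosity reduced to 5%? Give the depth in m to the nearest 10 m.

Working in km (1 km = 1000 m; c in km⁻¹ = c in m⁻¹ × 1000):
Invert Athy's law: d = ln(n₀/n) / c
d = ln(0.67/0.05) / 0.538 = ln(13.4) / 0.538 = 2.5953 / 0.538 = 4.824 km

4820 m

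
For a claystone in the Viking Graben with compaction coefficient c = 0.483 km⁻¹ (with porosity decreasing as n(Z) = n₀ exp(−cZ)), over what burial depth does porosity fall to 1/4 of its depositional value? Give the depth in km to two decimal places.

n/n₀ = 1/4 ⇒ exp(−c·Z) = 1/4 ⇒ Z = ln(4) / c
Z = 1.3863 / 0.483 = 2.870 km

2.87 km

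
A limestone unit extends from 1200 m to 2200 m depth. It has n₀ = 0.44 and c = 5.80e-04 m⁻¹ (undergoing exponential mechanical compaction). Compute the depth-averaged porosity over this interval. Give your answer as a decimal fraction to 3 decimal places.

Working in km (1 km = 1000 m; c in km⁻¹ = c in m⁻¹ × 1000):
⟨n⟩ = (1/(d₂−d₁)) ∫ n₀ e^(−cd) dd = n₀·(e^(−c·d₁) − e^(−c·d₂)) / (c·(d₂−d₁))
e^(−0.58×1.2) = 0.4986; e^(−0.58×2.2) = 0.2792
⟨n⟩ = 0.44 × (0.4986 − 0.2792) / (0.58 × 1) = 0.44 × 0.3783 = 0.1665

0.166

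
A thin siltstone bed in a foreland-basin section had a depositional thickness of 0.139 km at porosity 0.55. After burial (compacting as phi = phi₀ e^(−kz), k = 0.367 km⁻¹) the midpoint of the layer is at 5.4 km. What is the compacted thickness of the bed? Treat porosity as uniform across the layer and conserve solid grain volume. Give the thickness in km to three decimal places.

0.068 km

Porosity at 5.4 km: phi = 0.55·exp(−0.367×5.4) = 0.0758
Solid-volume conservation: h(1−phi) = h₀(1−phi₀) ⇒ h = h₀·(1−phi₀)/(1−phi)
h = 0.139 × (1 − 0.55)/(1 − 0.0758) = 0.139 × 0.4869 = 0.0677 km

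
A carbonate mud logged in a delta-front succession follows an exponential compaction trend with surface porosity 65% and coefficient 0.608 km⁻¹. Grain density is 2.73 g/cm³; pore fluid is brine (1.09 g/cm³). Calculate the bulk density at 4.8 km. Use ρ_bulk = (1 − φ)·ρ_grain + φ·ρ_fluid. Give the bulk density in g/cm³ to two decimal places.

2.67 g/cm³

Porosity at depth: phi = 0.65·exp(−0.608×4.8) = 0.65×0.0540 = 0.0351
Bulk density: ρ_b = (1−phi)ρ_g + phi·ρ_f = 0.9649×2.73 + 0.0351×1.09
       = 2.634 + 0.038 = 2.672 g/cm³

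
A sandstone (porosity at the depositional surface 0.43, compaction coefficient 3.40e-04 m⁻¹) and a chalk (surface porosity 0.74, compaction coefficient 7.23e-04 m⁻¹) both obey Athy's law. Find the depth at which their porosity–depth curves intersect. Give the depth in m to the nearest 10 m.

Working in km (1 km = 1000 m; c in km⁻¹ = c in m⁻¹ × 1000):
Set phi₀ₐ e^(−cₐZ) = phi₀ᵦ e^(−cᵦZ) ⇒ ln(phi₀ₐ/phi₀ᵦ) = (cₐ − cᵦ)·Z
Z = ln(0.43/0.74) / (0.34 − 0.723) = -0.5429 / -0.383 = 1.417 km

1420 m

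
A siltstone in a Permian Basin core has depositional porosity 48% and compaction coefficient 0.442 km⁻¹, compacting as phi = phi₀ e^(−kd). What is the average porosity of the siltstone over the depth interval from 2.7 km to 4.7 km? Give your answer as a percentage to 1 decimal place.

⟨phi⟩ = (1/(d₂−d₁)) ∫ phi₀ e^(−kd) dd = phi₀·(e^(−k·d₁) − e^(−k·d₂)) / (k·(d₂−d₁))
e^(−0.442×2.7) = 0.3032; e^(−0.442×4.7) = 0.1253
⟨phi⟩ = 0.48 × (0.3032 − 0.1253) / (0.442 × 2) = 0.48 × 0.2013 = 0.0966

9.7%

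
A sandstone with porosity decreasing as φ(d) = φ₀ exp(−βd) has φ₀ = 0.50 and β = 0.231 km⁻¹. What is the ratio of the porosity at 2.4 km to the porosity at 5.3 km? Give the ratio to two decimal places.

1.95

φ(d₁)/φ(d₂) = e^(−β·d₁)/e^(−β·d₂) = e^{β(d₂−d₁)}
= exp(0.231 × 2.9) = exp(0.6699) = 1.9540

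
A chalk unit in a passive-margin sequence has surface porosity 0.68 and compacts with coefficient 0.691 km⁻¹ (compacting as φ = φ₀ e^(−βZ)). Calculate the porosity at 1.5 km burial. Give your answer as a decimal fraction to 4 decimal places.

φ = φ₀·exp(−β·Z) = 0.68 × exp(−0.691 × 1.5) = 0.68 × exp(−1.036)
  = 0.68 × 0.3547 = 0.2412

0.2412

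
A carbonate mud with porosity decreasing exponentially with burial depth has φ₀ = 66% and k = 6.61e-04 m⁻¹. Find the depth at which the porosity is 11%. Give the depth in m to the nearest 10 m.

Working in km (1 km = 1000 m; k in km⁻¹ = k in m⁻¹ × 1000):
Invert Athy's law: z = ln(φ₀/φ) / k
z = ln(0.66/0.11) / 0.661 = ln(6) / 0.661 = 1.7918 / 0.661 = 2.711 km

2710 m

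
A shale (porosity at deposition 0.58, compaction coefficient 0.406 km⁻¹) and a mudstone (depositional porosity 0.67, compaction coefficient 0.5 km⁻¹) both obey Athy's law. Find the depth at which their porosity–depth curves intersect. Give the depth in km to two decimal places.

Set phi₀ₐ e^(−kₐd) = phi₀ᵦ e^(−kᵦd) ⇒ ln(phi₀ₐ/phi₀ᵦ) = (kₐ − kᵦ)·d
d = ln(0.58/0.67) / (0.406 − 0.5) = -0.1442 / -0.094 = 1.535 km

1.53 km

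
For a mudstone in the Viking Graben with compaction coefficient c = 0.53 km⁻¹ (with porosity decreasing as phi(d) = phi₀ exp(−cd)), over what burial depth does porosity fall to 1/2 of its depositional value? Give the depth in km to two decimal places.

1.31 km

phi/phi₀ = 1/2 ⇒ exp(−c·d) = 1/2 ⇒ d = ln(2) / c
d = 0.6931 / 0.53 = 1.308 km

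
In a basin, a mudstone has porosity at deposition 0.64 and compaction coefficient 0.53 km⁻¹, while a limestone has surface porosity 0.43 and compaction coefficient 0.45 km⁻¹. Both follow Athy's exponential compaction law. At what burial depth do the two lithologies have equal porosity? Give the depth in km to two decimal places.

4.97 km

Set n₀ₐ e^(−βₐz) = n₀ᵦ e^(−βᵦz) ⇒ ln(n₀ₐ/n₀ᵦ) = (βₐ − βᵦ)·z
z = ln(0.64/0.43) / (0.53 − 0.45) = 0.3977 / 0.08 = 4.971 km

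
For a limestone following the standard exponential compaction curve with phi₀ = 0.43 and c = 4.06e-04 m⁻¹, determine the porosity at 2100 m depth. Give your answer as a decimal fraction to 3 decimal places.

Working in km (1 km = 1000 m; c in km⁻¹ = c in m⁻¹ × 1000):
phi = phi₀·exp(−c·Z) = 0.43 × exp(−0.406 × 2.1) = 0.43 × exp(−0.8526)
  = 0.43 × 0.4263 = 0.1833

0.183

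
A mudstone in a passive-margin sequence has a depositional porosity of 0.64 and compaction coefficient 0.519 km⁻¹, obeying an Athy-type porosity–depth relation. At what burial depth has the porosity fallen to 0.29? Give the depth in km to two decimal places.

1.53 km

Invert Athy's law: d = ln(phi₀/phi) / c
d = ln(0.64/0.29) / 0.519 = ln(2.207) / 0.519 = 0.7916 / 0.519 = 1.525 km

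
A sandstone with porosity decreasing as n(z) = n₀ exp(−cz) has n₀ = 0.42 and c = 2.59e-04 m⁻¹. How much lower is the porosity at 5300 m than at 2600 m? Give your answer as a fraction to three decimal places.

Working in km (1 km = 1000 m; c in km⁻¹ = c in m⁻¹ × 1000):
n(2.6) = 0.42·e^(−0.259×2.6) = 0.2142
n(5.3) = 0.42·e^(−0.259×5.3) = 0.1064
Δn = 0.2142 − 0.1064 = 0.1078

0.108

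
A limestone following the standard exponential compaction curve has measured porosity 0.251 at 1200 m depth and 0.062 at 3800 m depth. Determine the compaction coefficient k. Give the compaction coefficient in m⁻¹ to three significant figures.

0.000538 m⁻¹

Working in km (1 km = 1000 m; k in km⁻¹ = k in m⁻¹ × 1000):
Athy: n(z) = n₀ e^(−kz) ⇒ n₁/n₂ = e^{k(z₂−z₁)} ⇒ k = ln(n₁/n₂)/(z₂−z₁)
k = ln(0.251/0.062) / (3.8 − 1.2) = ln(4.048) / 2.6 = 1.3983 / 2.6 = 0.5378 km⁻¹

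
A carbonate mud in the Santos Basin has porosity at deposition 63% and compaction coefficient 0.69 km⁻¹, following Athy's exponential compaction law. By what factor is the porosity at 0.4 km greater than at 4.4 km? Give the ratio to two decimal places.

15.80

phi(z₁)/phi(z₂) = e^(−β·z₁)/e^(−β·z₂) = e^{β(z₂−z₁)}
= exp(0.69 × 4) = exp(2.76) = 15.7998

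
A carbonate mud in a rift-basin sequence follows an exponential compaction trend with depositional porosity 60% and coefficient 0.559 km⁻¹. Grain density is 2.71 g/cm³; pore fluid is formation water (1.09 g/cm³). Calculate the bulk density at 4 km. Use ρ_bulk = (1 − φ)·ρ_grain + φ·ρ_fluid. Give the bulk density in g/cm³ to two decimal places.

Porosity at depth: phi = 0.6·exp(−0.559×4) = 0.6×0.1069 = 0.0641
Bulk density: ρ_b = (1−phi)ρ_g + phi·ρ_f = 0.9359×2.71 + 0.0641×1.09
       = 2.536 + 0.070 = 2.606 g/cm³

2.61 g/cm³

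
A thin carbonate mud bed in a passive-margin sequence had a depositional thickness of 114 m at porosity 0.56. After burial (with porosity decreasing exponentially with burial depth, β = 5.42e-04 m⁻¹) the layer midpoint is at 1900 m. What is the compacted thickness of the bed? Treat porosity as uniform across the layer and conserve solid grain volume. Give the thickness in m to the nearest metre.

63 m

Working in km (1 km = 1000 m; β in km⁻¹ = β in m⁻¹ × 1000):
Porosity at 1.9 km: φ = 0.56·exp(−0.542×1.9) = 0.2000
Solid-volume conservation: h(1−φ) = h₀(1−φ₀) ⇒ h = h₀·(1−φ₀)/(1−φ)
h = 0.114 × (1 − 0.56)/(1 − 0.2000) = 0.114 × 0.5500 = 0.0627 km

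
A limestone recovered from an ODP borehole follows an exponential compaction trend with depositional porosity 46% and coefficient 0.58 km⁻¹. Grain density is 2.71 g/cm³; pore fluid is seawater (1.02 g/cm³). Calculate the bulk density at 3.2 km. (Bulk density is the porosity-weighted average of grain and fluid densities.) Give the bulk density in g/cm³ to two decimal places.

2.59 g/cm³

Porosity at depth: n = 0.46·exp(−0.58×3.2) = 0.46×0.1563 = 0.0719
Bulk density: ρ_b = (1−n)ρ_g + n·ρ_f = 0.9281×2.71 + 0.0719×1.02
       = 2.515 + 0.073 = 2.588 g/cm³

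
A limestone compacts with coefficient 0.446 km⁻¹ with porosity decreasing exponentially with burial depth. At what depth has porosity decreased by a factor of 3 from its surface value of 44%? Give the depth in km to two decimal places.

2.46 km

phi/phi₀ = 1/3 ⇒ exp(−k·d) = 1/3 ⇒ d = ln(3) / k
d = 1.0986 / 0.446 = 2.463 km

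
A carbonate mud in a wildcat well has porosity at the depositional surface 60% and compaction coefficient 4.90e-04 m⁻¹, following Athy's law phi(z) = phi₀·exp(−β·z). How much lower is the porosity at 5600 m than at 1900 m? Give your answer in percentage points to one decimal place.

19.8 percentage points

Working in km (1 km = 1000 m; β in km⁻¹ = β in m⁻¹ × 1000):
phi(1.9) = 0.6·e^(−0.49×1.9) = 0.2365
phi(5.6) = 0.6·e^(−0.49×5.6) = 0.0386
Δphi = 0.2365 − 0.0386 = 0.1979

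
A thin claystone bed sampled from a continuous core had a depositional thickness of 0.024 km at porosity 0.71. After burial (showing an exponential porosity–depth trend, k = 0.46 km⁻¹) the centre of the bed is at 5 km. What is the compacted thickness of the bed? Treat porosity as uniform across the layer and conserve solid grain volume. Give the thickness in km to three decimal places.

Porosity at 5 km: φ = 0.71·exp(−0.46×5) = 0.0712
Solid-volume conservation: h(1−φ) = h₀(1−φ₀) ⇒ h = h₀·(1−φ₀)/(1−φ)
h = 0.024 × (1 − 0.71)/(1 − 0.0712) = 0.024 × 0.3122 = 0.0075 km

0.007 km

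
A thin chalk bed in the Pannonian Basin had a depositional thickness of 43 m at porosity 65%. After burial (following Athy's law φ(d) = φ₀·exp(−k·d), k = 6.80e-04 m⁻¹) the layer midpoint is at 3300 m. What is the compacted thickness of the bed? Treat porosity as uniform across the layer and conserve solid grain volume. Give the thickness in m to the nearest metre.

Working in km (1 km = 1000 m; k in km⁻¹ = k in m⁻¹ × 1000):
Porosity at 3.3 km: φ = 0.65·exp(−0.68×3.3) = 0.0689
Solid-volume conservation: h(1−φ) = h₀(1−φ₀) ⇒ h = h₀·(1−φ₀)/(1−φ)
h = 0.043 × (1 − 0.65)/(1 − 0.0689) = 0.043 × 0.3759 = 0.0162 km

16 m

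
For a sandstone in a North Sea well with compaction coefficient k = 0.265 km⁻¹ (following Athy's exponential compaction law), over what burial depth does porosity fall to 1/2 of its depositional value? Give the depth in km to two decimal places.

2.62 km

φ/φ₀ = 1/2 ⇒ exp(−k·d) = 1/2 ⇒ d = ln(2) / k
d = 0.6931 / 0.265 = 2.616 km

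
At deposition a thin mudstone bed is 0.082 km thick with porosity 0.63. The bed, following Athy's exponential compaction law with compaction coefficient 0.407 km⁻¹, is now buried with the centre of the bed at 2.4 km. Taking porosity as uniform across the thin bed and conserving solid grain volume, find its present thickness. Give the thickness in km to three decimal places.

0.040 km

Porosity at 2.4 km: n = 0.63·exp(−0.407×2.4) = 0.2372
Solid-volume conservation: h(1−n) = h₀(1−n₀) ⇒ h = h₀·(1−n₀)/(1−n)
h = 0.082 × (1 − 0.63)/(1 − 0.2372) = 0.082 × 0.4851 = 0.0398 km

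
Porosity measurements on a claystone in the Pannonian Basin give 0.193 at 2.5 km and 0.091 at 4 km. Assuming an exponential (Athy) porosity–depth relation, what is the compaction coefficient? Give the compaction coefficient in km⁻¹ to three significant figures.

Athy: n(Z) = n₀ e^(−cZ) ⇒ n₁/n₂ = e^{c(Z₂−Z₁)} ⇒ c = ln(n₁/n₂)/(Z₂−Z₁)
c = ln(0.193/0.091) / (4 − 2.5) = ln(2.121) / 1.5 = 0.7518 / 1.5 = 0.5012 km⁻¹

0.501 km⁻¹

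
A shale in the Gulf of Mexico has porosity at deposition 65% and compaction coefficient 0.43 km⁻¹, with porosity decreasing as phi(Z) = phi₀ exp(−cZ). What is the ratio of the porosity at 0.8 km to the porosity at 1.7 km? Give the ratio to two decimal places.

1.47

phi(Z₁)/phi(Z₂) = e^(−c·Z₁)/e^(−c·Z₂) = e^{c(Z₂−Z₁)}
= exp(0.43 × 0.9) = exp(0.387) = 1.4726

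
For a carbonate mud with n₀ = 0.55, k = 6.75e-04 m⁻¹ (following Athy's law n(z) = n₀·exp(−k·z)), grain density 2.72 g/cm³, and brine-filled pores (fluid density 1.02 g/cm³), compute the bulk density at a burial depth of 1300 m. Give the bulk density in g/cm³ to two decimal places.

Working in km (1 km = 1000 m; k in km⁻¹ = k in m⁻¹ × 1000):
Porosity at depth: n = 0.55·exp(−0.675×1.3) = 0.55×0.4158 = 0.2287
Bulk density: ρ_b = (1−n)ρ_g + n·ρ_f = 0.7713×2.72 + 0.2287×1.02
       = 2.098 + 0.233 = 2.331 g/cm³

2.33 g/cm³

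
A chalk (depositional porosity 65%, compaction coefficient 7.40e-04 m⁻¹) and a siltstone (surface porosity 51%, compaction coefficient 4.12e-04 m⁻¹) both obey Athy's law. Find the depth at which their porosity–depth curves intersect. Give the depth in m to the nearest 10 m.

Working in km (1 km = 1000 m; β in km⁻¹ = β in m⁻¹ × 1000):
Set phi₀ₐ e^(−βₐz) = phi₀ᵦ e^(−βᵦz) ⇒ ln(phi₀ₐ/phi₀ᵦ) = (βₐ − βᵦ)·z
z = ln(0.65/0.51) / (0.74 − 0.412) = 0.2426 / 0.328 = 0.740 km

740 m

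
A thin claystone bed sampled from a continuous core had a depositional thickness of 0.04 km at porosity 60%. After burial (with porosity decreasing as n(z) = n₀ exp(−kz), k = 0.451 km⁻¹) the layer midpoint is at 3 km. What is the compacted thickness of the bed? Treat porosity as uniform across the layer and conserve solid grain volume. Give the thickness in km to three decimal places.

Porosity at 3 km: n = 0.6·exp(−0.451×3) = 0.1551
Solid-volume conservation: h(1−n) = h₀(1−n₀) ⇒ h = h₀·(1−n₀)/(1−n)
h = 0.04 × (1 − 0.6)/(1 − 0.1551) = 0.04 × 0.4734 = 0.0189 km

0.019 km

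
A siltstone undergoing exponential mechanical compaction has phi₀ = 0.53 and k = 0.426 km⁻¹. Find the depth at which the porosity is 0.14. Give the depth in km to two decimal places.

3.12 km

Invert Athy's law: Z = ln(phi₀/phi) / k
Z = ln(0.53/0.14) / 0.426 = ln(3.786) / 0.426 = 1.3312 / 0.426 = 3.125 km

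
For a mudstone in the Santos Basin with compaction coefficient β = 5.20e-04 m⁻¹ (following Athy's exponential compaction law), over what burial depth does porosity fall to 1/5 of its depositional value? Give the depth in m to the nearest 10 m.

3100 m

Working in km (1 km = 1000 m; β in km⁻¹ = β in m⁻¹ × 1000):
φ/φ₀ = 1/5 ⇒ exp(−β·d) = 1/5 ⇒ d = ln(5) / β
d = 1.6094 / 0.52 = 3.095 km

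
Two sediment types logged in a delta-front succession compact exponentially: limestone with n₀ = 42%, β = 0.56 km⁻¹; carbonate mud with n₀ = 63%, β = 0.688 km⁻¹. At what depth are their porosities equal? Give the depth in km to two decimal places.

3.17 km

Set n₀ₐ e^(−βₐz) = n₀ᵦ e^(−βᵦz) ⇒ ln(n₀ₐ/n₀ᵦ) = (βₐ − βᵦ)·z
z = ln(0.42/0.63) / (0.56 − 0.688) = -0.4055 / -0.128 = 3.168 km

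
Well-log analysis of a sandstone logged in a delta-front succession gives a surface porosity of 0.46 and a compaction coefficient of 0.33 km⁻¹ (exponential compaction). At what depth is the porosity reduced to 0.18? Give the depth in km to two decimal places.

Invert Athy's law: Z = ln(φ₀/φ) / c
Z = ln(0.46/0.18) / 0.33 = ln(2.556) / 0.33 = 0.9383 / 0.33 = 2.843 km

2.84 km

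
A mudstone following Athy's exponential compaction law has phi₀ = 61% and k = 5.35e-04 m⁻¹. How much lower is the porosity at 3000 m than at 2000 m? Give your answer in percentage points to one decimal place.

8.7 percentage points

Working in km (1 km = 1000 m; k in km⁻¹ = k in m⁻¹ × 1000):
phi(2) = 0.61·e^(−0.535×2) = 0.2092
phi(3) = 0.61·e^(−0.535×3) = 0.1225
Δphi = 0.2092 − 0.1225 = 0.0867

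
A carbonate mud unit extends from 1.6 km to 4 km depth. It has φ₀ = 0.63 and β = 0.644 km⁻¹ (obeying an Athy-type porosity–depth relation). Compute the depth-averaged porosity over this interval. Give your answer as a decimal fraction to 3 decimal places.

0.114

⟨φ⟩ = (1/(d₂−d₁)) ∫ φ₀ e^(−βd) dd = φ₀·(e^(−β·d₁) − e^(−β·d₂)) / (β·(d₂−d₁))
e^(−0.644×1.6) = 0.3569; e^(−0.644×4) = 0.0761
⟨φ⟩ = 0.63 × (0.3569 − 0.0761) / (0.644 × 2.4) = 0.63 × 0.1817 = 0.1145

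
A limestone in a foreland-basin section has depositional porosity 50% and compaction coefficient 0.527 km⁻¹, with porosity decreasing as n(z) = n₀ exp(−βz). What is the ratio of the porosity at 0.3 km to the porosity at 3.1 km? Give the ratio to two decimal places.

n(z₁)/n(z₂) = e^(−β·z₁)/e^(−β·z₂) = e^{β(z₂−z₁)}
= exp(0.527 × 2.8) = exp(1.476) = 4.3737

4.37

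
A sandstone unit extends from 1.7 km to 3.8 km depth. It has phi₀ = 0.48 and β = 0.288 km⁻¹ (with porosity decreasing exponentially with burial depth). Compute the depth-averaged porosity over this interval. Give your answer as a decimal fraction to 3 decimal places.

⟨phi⟩ = (1/(d₂−d₁)) ∫ phi₀ e^(−βd) dd = phi₀·(e^(−β·d₁) − e^(−β·d₂)) / (β·(d₂−d₁))
e^(−0.288×1.7) = 0.6129; e^(−0.288×3.8) = 0.3347
⟨phi⟩ = 0.48 × (0.6129 − 0.3347) / (0.288 × 2.1) = 0.48 × 0.4599 = 0.2207

0.221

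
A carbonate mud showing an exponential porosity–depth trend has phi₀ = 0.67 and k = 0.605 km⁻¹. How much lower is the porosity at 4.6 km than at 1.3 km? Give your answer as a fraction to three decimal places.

0.264

phi(1.3) = 0.67·e^(−0.605×1.3) = 0.3051
phi(4.6) = 0.67·e^(−0.605×4.6) = 0.0414
Δphi = 0.3051 − 0.0414 = 0.2637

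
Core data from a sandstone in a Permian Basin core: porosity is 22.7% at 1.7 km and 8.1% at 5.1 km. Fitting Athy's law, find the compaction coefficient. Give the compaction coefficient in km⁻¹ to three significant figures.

Athy: φ(d) = φ₀ e^(−kd) ⇒ φ₁/φ₂ = e^{k(d₂−d₁)} ⇒ k = ln(φ₁/φ₂)/(d₂−d₁)
k = ln(0.227/0.081) / (5.1 − 1.7) = ln(2.802) / 3.4 = 1.0305 / 3.4 = 0.3031 km⁻¹

0.303 km⁻¹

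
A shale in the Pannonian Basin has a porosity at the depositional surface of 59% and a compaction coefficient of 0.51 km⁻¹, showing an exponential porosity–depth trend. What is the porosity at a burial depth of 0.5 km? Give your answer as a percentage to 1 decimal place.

phi = phi₀·exp(−k·z) = 0.59 × exp(−0.51 × 0.5) = 0.59 × exp(−0.255)
  = 0.59 × 0.7749 = 0.4572

45.7%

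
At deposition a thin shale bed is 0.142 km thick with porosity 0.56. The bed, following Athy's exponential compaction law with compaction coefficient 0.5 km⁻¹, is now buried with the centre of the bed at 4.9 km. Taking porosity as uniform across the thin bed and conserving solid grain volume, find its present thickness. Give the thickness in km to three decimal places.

0.066 km

Porosity at 4.9 km: phi = 0.56·exp(−0.5×4.9) = 0.0483
Solid-volume conservation: h(1−phi) = h₀(1−phi₀) ⇒ h = h₀·(1−phi₀)/(1−phi)
h = 0.142 × (1 − 0.56)/(1 − 0.0483) = 0.142 × 0.4623 = 0.0657 km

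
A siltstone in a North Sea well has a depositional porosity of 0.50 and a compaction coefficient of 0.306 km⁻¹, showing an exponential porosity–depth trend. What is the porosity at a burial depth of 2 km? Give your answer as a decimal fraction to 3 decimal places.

φ = φ₀·exp(−c·d) = 0.5 × exp(−0.306 × 2) = 0.5 × exp(−0.612)
  = 0.5 × 0.5423 = 0.2711

0.271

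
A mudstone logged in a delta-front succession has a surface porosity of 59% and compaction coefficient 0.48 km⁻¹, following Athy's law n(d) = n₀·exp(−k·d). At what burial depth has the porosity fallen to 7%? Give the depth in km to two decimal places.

4.44 km

Invert Athy's law: d = ln(n₀/n) / k
d = ln(0.59/0.07) / 0.48 = ln(8.429) / 0.48 = 2.1316 / 0.48 = 4.441 km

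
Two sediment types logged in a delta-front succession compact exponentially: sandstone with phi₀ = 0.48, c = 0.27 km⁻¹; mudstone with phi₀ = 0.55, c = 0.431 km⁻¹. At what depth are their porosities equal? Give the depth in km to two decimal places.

0.85 km

Set phi₀ₐ e^(−cₐZ) = phi₀ᵦ e^(−cᵦZ) ⇒ ln(phi₀ₐ/phi₀ᵦ) = (cₐ − cᵦ)·Z
Z = ln(0.48/0.55) / (0.27 − 0.431) = -0.1361 / -0.161 = 0.846 km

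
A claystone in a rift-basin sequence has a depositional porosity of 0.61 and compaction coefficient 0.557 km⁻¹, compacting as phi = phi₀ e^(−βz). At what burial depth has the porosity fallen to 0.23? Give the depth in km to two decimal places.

Invert Athy's law: z = ln(phi₀/phi) / β
z = ln(0.61/0.23) / 0.557 = ln(2.652) / 0.557 = 0.9754 / 0.557 = 1.751 km

1.75 km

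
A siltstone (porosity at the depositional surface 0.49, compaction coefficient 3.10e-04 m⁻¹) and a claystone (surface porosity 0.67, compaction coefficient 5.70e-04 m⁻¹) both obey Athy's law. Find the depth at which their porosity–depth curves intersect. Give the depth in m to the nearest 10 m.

Working in km (1 km = 1000 m; k in km⁻¹ = k in m⁻¹ × 1000):
Set phi₀ₐ e^(−kₐz) = phi₀ᵦ e^(−kᵦz) ⇒ ln(phi₀ₐ/phi₀ᵦ) = (kₐ − kᵦ)·z
z = ln(0.49/0.67) / (0.31 − 0.57) = -0.3129 / -0.26 = 1.203 km

1200 m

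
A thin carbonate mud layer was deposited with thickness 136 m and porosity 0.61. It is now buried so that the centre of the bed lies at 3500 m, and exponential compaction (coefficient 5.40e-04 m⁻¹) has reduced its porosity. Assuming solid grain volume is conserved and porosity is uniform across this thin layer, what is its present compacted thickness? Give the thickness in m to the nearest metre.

58 m

Working in km (1 km = 1000 m; k in km⁻¹ = k in m⁻¹ × 1000):
Porosity at 3.5 km: φ = 0.61·exp(−0.54×3.5) = 0.0922
Solid-volume conservation: h(1−φ) = h₀(1−φ₀) ⇒ h = h₀·(1−φ₀)/(1−φ)
h = 0.136 × (1 − 0.61)/(1 − 0.0922) = 0.136 × 0.4296 = 0.0584 km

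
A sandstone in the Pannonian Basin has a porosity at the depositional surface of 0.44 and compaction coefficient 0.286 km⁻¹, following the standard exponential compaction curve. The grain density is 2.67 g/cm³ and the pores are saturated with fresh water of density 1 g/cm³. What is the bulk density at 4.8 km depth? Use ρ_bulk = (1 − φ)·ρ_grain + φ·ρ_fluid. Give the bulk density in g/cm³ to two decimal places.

Porosity at depth: n = 0.44·exp(−0.286×4.8) = 0.44×0.2534 = 0.1115
Bulk density: ρ_b = (1−n)ρ_g + n·ρ_f = 0.8885×2.67 + 0.1115×1
       = 2.372 + 0.111 = 2.484 g/cm³

2.48 g/cm³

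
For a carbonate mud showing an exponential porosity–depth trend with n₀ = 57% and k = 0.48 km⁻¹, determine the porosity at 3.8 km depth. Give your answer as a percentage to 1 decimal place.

9.2%

n = n₀·exp(−k·d) = 0.57 × exp(−0.48 × 3.8) = 0.57 × exp(−1.824)
  = 0.57 × 0.1614 = 0.0920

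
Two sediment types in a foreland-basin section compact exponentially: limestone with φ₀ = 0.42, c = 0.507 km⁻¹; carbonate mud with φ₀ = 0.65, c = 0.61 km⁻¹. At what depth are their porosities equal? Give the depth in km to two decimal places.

Set φ₀ₐ e^(−cₐZ) = φ₀ᵦ e^(−cᵦZ) ⇒ ln(φ₀ₐ/φ₀ᵦ) = (cₐ − cᵦ)·Z
Z = ln(0.42/0.65) / (0.507 − 0.61) = -0.4367 / -0.103 = 4.240 km

4.24 km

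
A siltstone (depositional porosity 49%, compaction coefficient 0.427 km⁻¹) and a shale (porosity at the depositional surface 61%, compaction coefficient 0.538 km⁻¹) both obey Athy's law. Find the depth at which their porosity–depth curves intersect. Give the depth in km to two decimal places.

1.97 km

Set phi₀ₐ e^(−kₐz) = phi₀ᵦ e^(−kᵦz) ⇒ ln(phi₀ₐ/phi₀ᵦ) = (kₐ − kᵦ)·z
z = ln(0.49/0.61) / (0.427 − 0.538) = -0.2191 / -0.111 = 1.973 km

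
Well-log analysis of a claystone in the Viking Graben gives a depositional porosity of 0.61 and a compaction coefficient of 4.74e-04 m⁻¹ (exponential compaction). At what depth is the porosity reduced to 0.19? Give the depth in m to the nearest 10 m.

Working in km (1 km = 1000 m; β in km⁻¹ = β in m⁻¹ × 1000):
Invert Athy's law: Z = ln(phi₀/phi) / β
Z = ln(0.61/0.19) / 0.474 = ln(3.211) / 0.474 = 1.1664 / 0.474 = 2.461 km

2460 m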